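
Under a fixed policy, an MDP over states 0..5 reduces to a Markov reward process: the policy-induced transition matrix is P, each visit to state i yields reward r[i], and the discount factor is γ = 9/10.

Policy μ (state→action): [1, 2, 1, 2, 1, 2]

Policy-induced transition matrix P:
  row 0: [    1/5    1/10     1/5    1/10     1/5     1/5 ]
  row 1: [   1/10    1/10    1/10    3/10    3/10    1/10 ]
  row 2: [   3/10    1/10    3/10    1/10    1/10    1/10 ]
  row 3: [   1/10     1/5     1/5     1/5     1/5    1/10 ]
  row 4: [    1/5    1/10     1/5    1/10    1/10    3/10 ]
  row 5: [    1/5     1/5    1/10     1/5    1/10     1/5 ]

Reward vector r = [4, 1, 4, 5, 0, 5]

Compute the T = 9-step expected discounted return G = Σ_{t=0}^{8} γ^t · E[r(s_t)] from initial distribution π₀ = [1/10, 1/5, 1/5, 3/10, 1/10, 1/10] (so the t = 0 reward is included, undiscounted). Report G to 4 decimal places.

G = 20.1342

t=0: π = [0.1000, 0.2000, 0.2000, 0.3000, 0.1000, 0.1000], E[r] = 3.4000, γ^t·E[r] = 3.400000, running G = 3.400000
t=1: π = [0.1700, 0.1400, 0.1900, 0.1800, 0.1800, 0.1400], E[r] = 3.1800, γ^t·E[r] = 2.862000, running G = 6.262000
t=2: π = [0.1870, 0.1320, 0.1910, 0.1600, 0.1630, 0.1670], E[r] = 3.2790, γ^t·E[r] = 2.655990, running G = 8.917990
t=3: π = [0.1899, 0.1327, 0.1892, 0.1591, 0.1611, 0.1680], E[r] = 3.2846, γ^t·E[r] = 2.394473, running G = 11.312463
t=4: π = [0.1897, 0.1327, 0.1889, 0.1593, 0.1614, 0.1680], E[r] = 3.2834, γ^t·E[r] = 2.154219, running G = 13.466682
t=5: π = [0.1897, 0.1327, 0.1888, 0.1593, 0.1614, 0.1681], E[r] = 3.2834, γ^t·E[r] = 1.938808, running G = 15.405491
t=6: π = [0.1897, 0.1327, 0.1888, 0.1593, 0.1614, 0.1681], E[r] = 3.2834, γ^t·E[r] = 1.744922, running G = 17.150413
t=7: π = [0.1897, 0.1327, 0.1888, 0.1593, 0.1614, 0.1681], E[r] = 3.2834, γ^t·E[r] = 1.570426, running G = 18.720839
t=8: π = [0.1897, 0.1327, 0.1888, 0.1593, 0.1614, 0.1681], E[r] = 3.2834, γ^t·E[r] = 1.413383, running G = 20.134222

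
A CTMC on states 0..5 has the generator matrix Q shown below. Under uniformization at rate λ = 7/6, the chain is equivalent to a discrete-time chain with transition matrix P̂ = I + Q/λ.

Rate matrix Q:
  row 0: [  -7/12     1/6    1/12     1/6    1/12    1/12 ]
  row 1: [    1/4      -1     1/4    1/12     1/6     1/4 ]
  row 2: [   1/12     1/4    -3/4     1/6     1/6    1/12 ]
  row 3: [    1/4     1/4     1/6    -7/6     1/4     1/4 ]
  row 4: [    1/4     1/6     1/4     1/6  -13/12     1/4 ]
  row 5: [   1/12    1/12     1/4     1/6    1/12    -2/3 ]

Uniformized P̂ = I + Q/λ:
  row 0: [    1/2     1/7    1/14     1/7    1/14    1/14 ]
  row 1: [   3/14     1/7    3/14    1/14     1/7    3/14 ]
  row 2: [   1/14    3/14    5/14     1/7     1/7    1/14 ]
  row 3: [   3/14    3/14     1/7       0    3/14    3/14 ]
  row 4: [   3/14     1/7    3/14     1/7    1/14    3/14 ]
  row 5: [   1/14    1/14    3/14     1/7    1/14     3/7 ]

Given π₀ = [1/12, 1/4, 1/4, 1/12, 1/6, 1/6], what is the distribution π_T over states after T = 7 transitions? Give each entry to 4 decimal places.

π = [0.2199, 0.1517, 0.2038, 0.1155, 0.1133, 0.1957]

t=0: π = [0.0833, 0.2500, 0.2500, 0.0833, 0.1667, 0.1667]
t=1: π = [0.1786, 0.1548, 0.2321, 0.1131, 0.1190, 0.2024]
t=2: π = [0.2032, 0.1531, 0.2139, 0.1156, 0.1152, 0.1990]
t=3: π = [0.2134, 0.1522, 0.2075, 0.1154, 0.1142, 0.1973]
t=4: π = [0.2174, 0.1518, 0.2052, 0.1155, 0.1136, 0.1964]
t=5: π = [0.2190, 0.1517, 0.2043, 0.1155, 0.1134, 0.1960]
t=6: π = [0.2197, 0.1517, 0.2039, 0.1155, 0.1134, 0.1958]
t=7: π = [0.2199, 0.1517, 0.2038, 0.1155, 0.1133, 0.1957]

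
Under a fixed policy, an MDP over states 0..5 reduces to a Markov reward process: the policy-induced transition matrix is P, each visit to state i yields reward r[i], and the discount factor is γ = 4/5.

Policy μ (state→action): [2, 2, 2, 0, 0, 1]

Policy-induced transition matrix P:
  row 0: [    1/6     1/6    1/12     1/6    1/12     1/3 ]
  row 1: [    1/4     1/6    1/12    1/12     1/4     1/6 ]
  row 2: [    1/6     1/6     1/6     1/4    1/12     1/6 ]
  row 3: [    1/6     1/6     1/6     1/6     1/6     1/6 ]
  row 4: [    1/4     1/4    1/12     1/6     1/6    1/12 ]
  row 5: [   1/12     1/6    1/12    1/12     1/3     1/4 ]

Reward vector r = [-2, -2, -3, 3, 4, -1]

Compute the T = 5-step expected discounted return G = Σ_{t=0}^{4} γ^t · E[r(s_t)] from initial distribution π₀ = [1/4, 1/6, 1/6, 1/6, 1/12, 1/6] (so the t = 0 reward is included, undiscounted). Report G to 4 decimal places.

t=0: π = [0.2500, 0.1667, 0.1667, 0.1667, 0.0833, 0.1667], E[r] = -0.6667, γ^t·E[r] = -0.666667, running G = -0.666667
t=1: π = [0.1736, 0.1736, 0.1111, 0.1528, 0.1736, 0.2153], E[r] = -0.0903, γ^t·E[r] = -0.072222, running G = -0.738889
t=2: π = [0.1777, 0.1811, 0.1053, 0.1435, 0.1933, 0.1991], E[r] = -0.0289, γ^t·E[r] = -0.018519, running G = -0.757407
t=3: π = [0.1813, 0.1828, 0.1041, 0.1438, 0.1914, 0.1968], E[r] = -0.0404, γ^t·E[r] = -0.020667, running G = -0.778074
t=4: π = [0.1814, 0.1826, 0.1040, 0.1437, 0.1909, 0.1973], E[r] = -0.0426, γ^t·E[r] = -0.017460, running G = -0.795534

G = -0.7955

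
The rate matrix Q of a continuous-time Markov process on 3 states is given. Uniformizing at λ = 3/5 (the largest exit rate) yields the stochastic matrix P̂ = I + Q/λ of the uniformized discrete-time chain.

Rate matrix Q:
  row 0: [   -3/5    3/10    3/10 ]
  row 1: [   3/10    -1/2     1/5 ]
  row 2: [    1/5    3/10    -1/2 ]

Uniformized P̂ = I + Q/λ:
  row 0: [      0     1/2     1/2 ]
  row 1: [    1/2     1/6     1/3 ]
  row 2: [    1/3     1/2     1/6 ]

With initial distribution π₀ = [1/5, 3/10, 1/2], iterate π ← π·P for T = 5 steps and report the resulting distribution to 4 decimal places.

π = [0.2965, 0.3753, 0.3282]

t=0: π = [0.2000, 0.3000, 0.5000]
t=1: π = [0.3167, 0.4000, 0.2833]
t=2: π = [0.2944, 0.3667, 0.3389]
t=3: π = [0.2963, 0.3778, 0.3259]
t=4: π = [0.2975, 0.3741, 0.3284]
t=5: π = [0.2965, 0.3753, 0.3282]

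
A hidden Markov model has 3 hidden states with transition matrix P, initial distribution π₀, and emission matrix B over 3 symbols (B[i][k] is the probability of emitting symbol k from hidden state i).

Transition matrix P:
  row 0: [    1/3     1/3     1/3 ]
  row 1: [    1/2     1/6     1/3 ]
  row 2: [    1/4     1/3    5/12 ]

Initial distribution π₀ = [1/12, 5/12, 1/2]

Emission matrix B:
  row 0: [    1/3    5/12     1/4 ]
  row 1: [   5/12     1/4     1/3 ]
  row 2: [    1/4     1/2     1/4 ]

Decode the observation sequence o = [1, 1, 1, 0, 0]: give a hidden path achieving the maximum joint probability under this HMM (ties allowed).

t=0: δ = [3.472e-02, 1.042e-01, 2.500e-01]  (obs o_0=1)
t=1: δ = [2.604e-02, 2.083e-02, 5.208e-02]  ψ = [2, 2, 2]  (obs o_1=1)
t=2: δ = [5.425e-03, 4.340e-03, 1.085e-02]  ψ = [2, 2, 2]  (obs o_2=1)
t=3: δ = [9.042e-04, 1.507e-03, 1.130e-03]  ψ = [2, 2, 2]  (obs o_3=0)
t=4: δ = [2.512e-04, 1.570e-04, 1.256e-04]  ψ = [1, 2, 1]  (obs o_4=0)
backtrack: best end state = 0; path = [2, 2, 2, 1, 0]

path = [2, 2, 2, 1, 0]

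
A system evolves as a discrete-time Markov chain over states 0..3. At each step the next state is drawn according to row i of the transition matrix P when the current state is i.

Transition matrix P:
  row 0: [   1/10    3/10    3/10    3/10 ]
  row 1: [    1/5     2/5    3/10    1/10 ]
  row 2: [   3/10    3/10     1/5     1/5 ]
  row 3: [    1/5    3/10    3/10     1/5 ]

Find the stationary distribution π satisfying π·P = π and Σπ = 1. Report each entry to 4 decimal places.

π = [0.2066, 0.3333, 0.2727, 0.1873]

Balance equations π_j = Σ_i π_i·P[i][j]:
  π_0 = 1/10·π_0 + 1/5·π_1 + 3/10·π_2 + 1/5·π_3
  π_1 = 3/10·π_0 + 2/5·π_1 + 3/10·π_2 + 3/10·π_3
  π_2 = 3/10·π_0 + 3/10·π_1 + 1/5·π_2 + 3/10·π_3
  normalize: π_0 + π_1 + π_2 + π_3 = 1
Solving the linear system gives exactly π = [25/121, 1/3, 3/11, 68/363].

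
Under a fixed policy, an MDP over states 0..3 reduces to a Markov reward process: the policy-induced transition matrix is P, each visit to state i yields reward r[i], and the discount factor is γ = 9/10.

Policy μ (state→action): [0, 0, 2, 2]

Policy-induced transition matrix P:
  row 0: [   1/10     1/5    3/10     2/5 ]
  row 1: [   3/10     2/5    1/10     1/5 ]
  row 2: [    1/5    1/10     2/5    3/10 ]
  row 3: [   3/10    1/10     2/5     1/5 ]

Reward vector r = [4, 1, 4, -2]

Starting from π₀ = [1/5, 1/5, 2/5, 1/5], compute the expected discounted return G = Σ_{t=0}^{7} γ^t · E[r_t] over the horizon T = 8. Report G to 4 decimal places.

G = 10.6845

t=0: π = [0.2000, 0.2000, 0.4000, 0.2000], E[r] = 2.2000, γ^t·E[r] = 2.200000, running G = 2.200000
t=1: π = [0.2200, 0.1800, 0.3200, 0.2800], E[r] = 1.7800, γ^t·E[r] = 1.602000, running G = 3.802000
t=2: π = [0.2240, 0.1760, 0.3240, 0.2760], E[r] = 1.8160, γ^t·E[r] = 1.470960, running G = 5.272960
t=3: π = [0.2228, 0.1752, 0.3248, 0.2772], E[r] = 1.8112, γ^t·E[r] = 1.320365, running G = 6.593325
t=4: π = [0.2230, 0.1748, 0.3252, 0.2770], E[r] = 1.8132, γ^t·E[r] = 1.189667, running G = 7.782992
t=5: π = [0.2229, 0.1747, 0.3253, 0.2771], E[r] = 1.8131, γ^t·E[r] = 1.070622, running G = 8.853614
t=6: π = [0.2229, 0.1747, 0.3253, 0.2771], E[r] = 1.8132, γ^t·E[r] = 0.963629, running G = 9.817243
t=7: π = [0.2229, 0.1747, 0.3253, 0.2771], E[r] = 1.8132, γ^t·E[r] = 0.867268, running G = 10.684510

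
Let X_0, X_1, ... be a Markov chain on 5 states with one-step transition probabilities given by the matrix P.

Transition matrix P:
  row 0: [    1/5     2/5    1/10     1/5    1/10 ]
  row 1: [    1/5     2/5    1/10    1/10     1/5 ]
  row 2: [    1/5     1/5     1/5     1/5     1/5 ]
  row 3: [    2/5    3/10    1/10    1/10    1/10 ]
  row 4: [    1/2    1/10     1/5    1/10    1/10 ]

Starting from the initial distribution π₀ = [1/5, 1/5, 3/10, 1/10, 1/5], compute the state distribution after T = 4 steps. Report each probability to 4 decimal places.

t=0: π = [0.2000, 0.2000, 0.3000, 0.1000, 0.2000]
t=1: π = [0.2800, 0.2700, 0.1500, 0.1500, 0.1500]
t=2: π = [0.2750, 0.3100, 0.1300, 0.1430, 0.1420]
t=3: π = [0.2712, 0.3171, 0.1272, 0.1405, 0.1440]
t=4: π = [0.2713, 0.3173, 0.1271, 0.1398, 0.1444]

π = [0.2713, 0.3173, 0.1271, 0.1398, 0.1444]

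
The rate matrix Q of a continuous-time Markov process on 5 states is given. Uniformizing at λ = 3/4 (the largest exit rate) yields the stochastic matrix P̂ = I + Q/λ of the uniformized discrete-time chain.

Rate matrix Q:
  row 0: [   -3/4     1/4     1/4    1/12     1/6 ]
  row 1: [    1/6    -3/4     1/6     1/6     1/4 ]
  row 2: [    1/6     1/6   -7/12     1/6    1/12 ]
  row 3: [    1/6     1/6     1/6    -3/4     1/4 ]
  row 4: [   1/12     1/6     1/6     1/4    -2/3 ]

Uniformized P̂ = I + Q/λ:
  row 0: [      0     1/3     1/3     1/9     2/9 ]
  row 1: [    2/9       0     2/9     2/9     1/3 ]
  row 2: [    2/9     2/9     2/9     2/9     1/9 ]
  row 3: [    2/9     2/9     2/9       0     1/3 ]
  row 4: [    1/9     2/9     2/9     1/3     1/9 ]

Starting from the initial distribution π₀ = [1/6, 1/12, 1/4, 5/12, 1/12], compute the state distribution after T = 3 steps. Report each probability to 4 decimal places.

t=0: π = [0.1667, 0.0833, 0.2500, 0.4167, 0.0833]
t=1: π = [0.1759, 0.2222, 0.2407, 0.1204, 0.2407]
t=2: π = [0.1564, 0.1924, 0.2418, 0.2027, 0.2068]
t=3: π = [0.1645, 0.1968, 0.2396, 0.1828, 0.2163]

π = [0.1645, 0.1968, 0.2396, 0.1828, 0.2163]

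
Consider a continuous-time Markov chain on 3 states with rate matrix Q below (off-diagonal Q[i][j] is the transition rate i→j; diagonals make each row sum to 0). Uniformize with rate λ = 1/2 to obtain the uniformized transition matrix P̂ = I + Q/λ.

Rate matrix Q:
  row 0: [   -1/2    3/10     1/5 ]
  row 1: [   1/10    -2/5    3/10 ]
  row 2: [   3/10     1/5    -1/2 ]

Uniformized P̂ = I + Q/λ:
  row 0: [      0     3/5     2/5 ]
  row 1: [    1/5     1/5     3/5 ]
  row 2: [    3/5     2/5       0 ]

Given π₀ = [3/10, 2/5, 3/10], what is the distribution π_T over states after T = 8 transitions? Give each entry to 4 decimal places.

t=0: π = [0.3000, 0.4000, 0.3000]
t=1: π = [0.2600, 0.3800, 0.3600]
t=2: π = [0.2920, 0.3760, 0.3320]
t=3: π = [0.2744, 0.3832, 0.3424]
t=4: π = [0.2821, 0.3782, 0.3397]
t=5: π = [0.2795, 0.3808, 0.3398]
t=6: π = [0.2800, 0.3797, 0.3402]
t=7: π = [0.2801, 0.3801, 0.3399]
t=8: π = [0.2799, 0.3800, 0.3401]

π = [0.2799, 0.3800, 0.3401]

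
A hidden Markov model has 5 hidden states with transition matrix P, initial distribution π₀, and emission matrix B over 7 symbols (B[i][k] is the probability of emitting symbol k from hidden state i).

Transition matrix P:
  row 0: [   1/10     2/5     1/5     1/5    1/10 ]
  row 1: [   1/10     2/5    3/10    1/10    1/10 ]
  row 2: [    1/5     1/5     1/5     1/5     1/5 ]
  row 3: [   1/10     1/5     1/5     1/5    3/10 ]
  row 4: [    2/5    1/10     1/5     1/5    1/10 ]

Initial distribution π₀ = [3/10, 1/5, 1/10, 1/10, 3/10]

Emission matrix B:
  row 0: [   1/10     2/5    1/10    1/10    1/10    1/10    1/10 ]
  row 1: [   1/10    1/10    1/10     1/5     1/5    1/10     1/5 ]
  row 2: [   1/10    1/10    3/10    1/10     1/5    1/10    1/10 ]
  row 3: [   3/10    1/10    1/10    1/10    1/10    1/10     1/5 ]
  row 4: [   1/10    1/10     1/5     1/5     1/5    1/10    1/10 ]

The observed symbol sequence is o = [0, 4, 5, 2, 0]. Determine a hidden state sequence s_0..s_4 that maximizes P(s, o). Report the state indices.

t=0: δ = [3.000e-02, 2.000e-02, 1.000e-02, 3.000e-02, 3.000e-02]  (obs o_0=0)
t=1: δ = [1.200e-03, 2.400e-03, 1.200e-03, 6.000e-04, 1.800e-03]  ψ = [4, 0, 0, 0, 3]  (obs o_1=4)
t=2: δ = [7.200e-05, 9.600e-05, 7.200e-05, 3.600e-05, 2.400e-05]  ψ = [4, 1, 1, 4, 1]  (obs o_2=5)
t=3: δ = [1.440e-06, 3.840e-06, 8.640e-06, 1.440e-06, 2.880e-06]  ψ = [2, 1, 1, 0, 2]  (obs o_3=2)
t=4: δ = [1.728e-07, 1.728e-07, 1.728e-07, 5.184e-07, 1.728e-07]  ψ = [2, 2, 2, 2, 2]  (obs o_4=0)
backtrack: best end state = 3; path = [0, 1, 1, 2, 3]

path = [0, 1, 1, 2, 3]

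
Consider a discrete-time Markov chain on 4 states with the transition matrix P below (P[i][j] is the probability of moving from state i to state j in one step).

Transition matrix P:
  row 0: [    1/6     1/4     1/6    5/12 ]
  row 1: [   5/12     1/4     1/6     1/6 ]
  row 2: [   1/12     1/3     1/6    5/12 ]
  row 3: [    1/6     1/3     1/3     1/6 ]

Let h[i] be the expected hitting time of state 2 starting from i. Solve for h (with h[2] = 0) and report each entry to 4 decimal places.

h = [4.6923, 4.8462, 0.0000, 4.0769]

First-step conditioning: h[2] = 0; for i ≠ 2, h[i] = 1 + Σ_k P[i][k]·h[k].
  h[0] = 1 + 1/6·h[0] + 1/4·h[1] + 5/12·h[3]
  h[1] = 1 + 5/12·h[0] + 1/4·h[1] + 1/6·h[3]
  h[3] = 1 + 1/6·h[0] + 1/3·h[1] + 1/6·h[3]
Solving the 3×3 linear system over states ≠ 2 gives exactly h = [61/13, 63/13, 0, 53/13] (h[2] = 0 is the target).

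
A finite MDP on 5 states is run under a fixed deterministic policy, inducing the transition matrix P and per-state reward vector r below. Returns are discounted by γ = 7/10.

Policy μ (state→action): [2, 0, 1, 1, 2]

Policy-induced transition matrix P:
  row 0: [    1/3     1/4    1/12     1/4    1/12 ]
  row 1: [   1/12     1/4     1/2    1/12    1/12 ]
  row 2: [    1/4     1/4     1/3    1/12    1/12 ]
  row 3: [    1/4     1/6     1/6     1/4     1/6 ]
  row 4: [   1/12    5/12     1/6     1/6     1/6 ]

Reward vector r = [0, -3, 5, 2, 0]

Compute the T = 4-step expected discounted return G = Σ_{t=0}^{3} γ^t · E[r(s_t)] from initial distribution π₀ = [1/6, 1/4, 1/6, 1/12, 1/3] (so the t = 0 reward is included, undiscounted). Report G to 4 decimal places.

G = 1.5811

t=0: π = [0.1667, 0.2500, 0.1667, 0.0833, 0.3333], E[r] = 0.2500, γ^t·E[r] = 0.250000, running G = 0.250000
t=1: π = [0.1667, 0.2986, 0.2639, 0.1528, 0.1181], E[r] = 0.7292, γ^t·E[r] = 0.510417, running G = 0.760417
t=2: π = [0.1944, 0.2569, 0.2963, 0.1464, 0.1059], E[r] = 1.0035, γ^t·E[r] = 0.491701, running G = 1.252118
t=3: π = [0.2057, 0.2554, 0.2855, 0.1490, 0.1044], E[r] = 0.9591, γ^t·E[r] = 0.328956, running G = 1.581075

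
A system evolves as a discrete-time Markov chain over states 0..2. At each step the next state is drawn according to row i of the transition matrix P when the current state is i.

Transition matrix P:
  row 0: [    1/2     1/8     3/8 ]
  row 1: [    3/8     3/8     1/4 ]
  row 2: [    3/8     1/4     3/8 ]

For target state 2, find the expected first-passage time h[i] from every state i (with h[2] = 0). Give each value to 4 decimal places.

First-step conditioning: h[2] = 0; for i ≠ 2, h[i] = 1 + Σ_k P[i][k]·h[k].
  h[0] = 1 + 1/2·h[0] + 1/8·h[1]
  h[1] = 1 + 3/8·h[0] + 3/8·h[1]
Solving the 2×2 linear system over states ≠ 2 gives exactly h = [48/17, 56/17, 0] (h[2] = 0 is the target).

h = [2.8235, 3.2941, 0.0000]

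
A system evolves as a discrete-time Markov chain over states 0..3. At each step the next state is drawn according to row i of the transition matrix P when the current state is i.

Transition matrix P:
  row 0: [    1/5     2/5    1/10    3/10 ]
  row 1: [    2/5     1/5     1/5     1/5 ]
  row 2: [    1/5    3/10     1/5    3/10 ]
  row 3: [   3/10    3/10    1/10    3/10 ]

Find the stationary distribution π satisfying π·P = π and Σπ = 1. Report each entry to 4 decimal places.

Balance equations π_j = Σ_i π_i·P[i][j]:
  π_0 = 1/5·π_0 + 2/5·π_1 + 1/5·π_2 + 3/10·π_3
  π_1 = 2/5·π_0 + 1/5·π_1 + 3/10·π_2 + 3/10·π_3
  π_2 = 1/10·π_0 + 1/5·π_1 + 1/5·π_2 + 1/10·π_3
  normalize: π_0 + π_1 + π_2 + π_3 = 1
Solving the linear system gives exactly π = [310/1081, 323/1081, 156/1081, 292/1081].

π = [0.2868, 0.2988, 0.1443, 0.2701]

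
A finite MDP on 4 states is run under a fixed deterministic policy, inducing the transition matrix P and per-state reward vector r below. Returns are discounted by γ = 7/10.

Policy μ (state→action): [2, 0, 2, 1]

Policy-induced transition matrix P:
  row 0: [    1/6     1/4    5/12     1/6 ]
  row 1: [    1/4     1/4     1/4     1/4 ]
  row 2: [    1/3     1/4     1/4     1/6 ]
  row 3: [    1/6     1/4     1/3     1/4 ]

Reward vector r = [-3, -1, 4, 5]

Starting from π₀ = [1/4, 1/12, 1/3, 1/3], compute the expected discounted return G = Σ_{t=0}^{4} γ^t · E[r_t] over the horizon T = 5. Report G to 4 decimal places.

t=0: π = [0.2500, 0.0833, 0.3333, 0.3333], E[r] = 2.1667, γ^t·E[r] = 2.166667, running G = 2.166667
t=1: π = [0.2292, 0.2500, 0.3194, 0.2014], E[r] = 1.3472, γ^t·E[r] = 0.943056, running G = 3.109722
t=2: π = [0.2407, 0.2500, 0.3050, 0.2043], E[r] = 1.2691, γ^t·E[r] = 0.621858, running G = 3.731580
t=3: π = [0.2383, 0.2500, 0.3071, 0.2045], E[r] = 1.2862, γ^t·E[r] = 0.441173, running G = 4.172752
t=4: π = [0.2387, 0.2500, 0.3068, 0.2045], E[r] = 1.2837, γ^t·E[r] = 0.308218, running G = 4.480970

G = 4.4810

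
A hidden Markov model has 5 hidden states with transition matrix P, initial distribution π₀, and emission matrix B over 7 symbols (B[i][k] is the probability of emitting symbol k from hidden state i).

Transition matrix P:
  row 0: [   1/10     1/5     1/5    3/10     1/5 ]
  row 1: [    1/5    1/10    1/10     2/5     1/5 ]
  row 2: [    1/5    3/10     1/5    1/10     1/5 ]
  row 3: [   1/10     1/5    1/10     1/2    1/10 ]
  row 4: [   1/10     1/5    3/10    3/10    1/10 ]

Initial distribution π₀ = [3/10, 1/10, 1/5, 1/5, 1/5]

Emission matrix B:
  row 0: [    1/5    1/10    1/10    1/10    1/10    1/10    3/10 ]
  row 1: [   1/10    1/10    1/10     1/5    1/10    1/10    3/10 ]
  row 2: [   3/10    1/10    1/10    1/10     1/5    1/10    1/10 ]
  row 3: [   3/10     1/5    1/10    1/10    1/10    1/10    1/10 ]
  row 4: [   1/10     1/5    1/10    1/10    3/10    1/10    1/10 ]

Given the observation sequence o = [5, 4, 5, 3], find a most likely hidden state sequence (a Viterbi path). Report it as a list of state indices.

path = [0, 4, 2, 1]

t=0: δ = [3.000e-02, 1.000e-02, 2.000e-02, 2.000e-02, 2.000e-02]  (obs o_0=5)
t=1: δ = [4.000e-04, 6.000e-04, 1.200e-03, 1.000e-03, 1.800e-03]  ψ = [2, 0, 0, 3, 0]  (obs o_1=4)
t=2: δ = [2.400e-05, 3.600e-05, 5.400e-05, 5.400e-05, 2.400e-05]  ψ = [2, 2, 4, 4, 2]  (obs o_2=5)
t=3: δ = [1.080e-06, 3.240e-06, 1.080e-06, 2.700e-06, 1.080e-06]  ψ = [2, 2, 2, 3, 2]  (obs o_3=3)
backtrack: best end state = 1; path = [0, 4, 2, 1]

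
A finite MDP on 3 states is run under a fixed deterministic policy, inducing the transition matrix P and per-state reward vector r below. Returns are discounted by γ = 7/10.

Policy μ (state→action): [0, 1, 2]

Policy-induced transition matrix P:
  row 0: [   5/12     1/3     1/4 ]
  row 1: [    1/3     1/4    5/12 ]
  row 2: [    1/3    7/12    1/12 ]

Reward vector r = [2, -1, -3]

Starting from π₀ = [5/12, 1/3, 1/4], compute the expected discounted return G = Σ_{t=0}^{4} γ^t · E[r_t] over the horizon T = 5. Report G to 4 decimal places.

t=0: π = [0.4167, 0.3333, 0.2500], E[r] = -0.2500, γ^t·E[r] = -0.250000, running G = -0.250000
t=1: π = [0.3681, 0.3681, 0.2639], E[r] = -0.4236, γ^t·E[r] = -0.296528, running G = -0.546528
t=2: π = [0.3640, 0.3686, 0.2674], E[r] = -0.4427, γ^t·E[r] = -0.216927, running G = -0.763455
t=3: π = [0.3637, 0.3695, 0.2669], E[r] = -0.4428, γ^t·E[r] = -0.151865, running G = -0.915320
t=4: π = [0.3636, 0.3693, 0.2671], E[r] = -0.4433, γ^t·E[r] = -0.106430, running G = -1.021751

G = -1.0218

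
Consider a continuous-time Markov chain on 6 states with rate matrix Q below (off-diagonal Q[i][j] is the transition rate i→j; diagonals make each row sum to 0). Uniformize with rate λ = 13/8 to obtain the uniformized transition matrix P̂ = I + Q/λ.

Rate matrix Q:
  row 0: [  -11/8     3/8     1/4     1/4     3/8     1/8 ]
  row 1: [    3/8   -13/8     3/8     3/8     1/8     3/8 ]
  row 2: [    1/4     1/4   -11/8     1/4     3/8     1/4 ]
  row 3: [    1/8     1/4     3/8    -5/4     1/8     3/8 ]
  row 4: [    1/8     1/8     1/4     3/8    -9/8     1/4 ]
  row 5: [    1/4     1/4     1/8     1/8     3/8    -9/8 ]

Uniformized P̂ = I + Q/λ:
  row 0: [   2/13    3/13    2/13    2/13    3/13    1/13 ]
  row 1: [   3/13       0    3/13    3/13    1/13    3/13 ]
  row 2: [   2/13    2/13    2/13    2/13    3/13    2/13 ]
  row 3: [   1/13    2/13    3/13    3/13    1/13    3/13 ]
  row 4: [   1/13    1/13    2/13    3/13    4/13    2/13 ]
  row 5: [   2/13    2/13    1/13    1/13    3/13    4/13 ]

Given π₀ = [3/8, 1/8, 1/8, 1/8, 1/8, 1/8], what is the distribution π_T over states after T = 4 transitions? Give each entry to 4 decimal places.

π = [0.1349, 0.1289, 0.1624, 0.1777, 0.1987, 0.1974]

t=0: π = [0.3750, 0.1250, 0.1250, 0.1250, 0.1250, 0.1250]
t=1: π = [0.1442, 0.1538, 0.1635, 0.1731, 0.2019, 0.1635]
t=2: π = [0.1368, 0.1257, 0.1664, 0.1820, 0.1960, 0.1930]
t=3: π = [0.1344, 0.1299, 0.1627, 0.1777, 0.1985, 0.1967]
t=4: π = [0.1349, 0.1289, 0.1624, 0.1777, 0.1987, 0.1974]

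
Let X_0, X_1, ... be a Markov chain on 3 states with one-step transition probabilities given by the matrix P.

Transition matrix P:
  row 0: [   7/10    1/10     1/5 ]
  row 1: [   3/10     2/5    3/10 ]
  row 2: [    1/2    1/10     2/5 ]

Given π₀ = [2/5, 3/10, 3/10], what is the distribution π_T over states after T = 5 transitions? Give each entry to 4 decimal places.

π = [0.5886, 0.1432, 0.2682]

t=0: π = [0.4000, 0.3000, 0.3000]
t=1: π = [0.5200, 0.1900, 0.2900]
t=2: π = [0.5660, 0.1570, 0.2770]
t=3: π = [0.5818, 0.1471, 0.2711]
t=4: π = [0.5869, 0.1441, 0.2689]
t=5: π = [0.5886, 0.1432, 0.2682]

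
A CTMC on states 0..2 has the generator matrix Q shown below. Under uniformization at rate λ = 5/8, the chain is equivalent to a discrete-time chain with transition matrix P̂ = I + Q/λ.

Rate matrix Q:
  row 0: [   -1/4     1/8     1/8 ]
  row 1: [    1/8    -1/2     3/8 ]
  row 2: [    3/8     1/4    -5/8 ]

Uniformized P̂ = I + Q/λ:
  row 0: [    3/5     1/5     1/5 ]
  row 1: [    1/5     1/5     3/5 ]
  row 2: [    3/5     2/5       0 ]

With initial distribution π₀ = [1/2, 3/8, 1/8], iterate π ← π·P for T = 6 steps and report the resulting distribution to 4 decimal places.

t=0: π = [0.5000, 0.3750, 0.1250]
t=1: π = [0.4500, 0.2250, 0.3250]
t=2: π = [0.5100, 0.2650, 0.2250]
t=3: π = [0.4940, 0.2450, 0.2610]
t=4: π = [0.5020, 0.2522, 0.2458]
t=5: π = [0.4991, 0.2492, 0.2517]
t=6: π = [0.5003, 0.2503, 0.2493]

π = [0.5003, 0.2503, 0.2493]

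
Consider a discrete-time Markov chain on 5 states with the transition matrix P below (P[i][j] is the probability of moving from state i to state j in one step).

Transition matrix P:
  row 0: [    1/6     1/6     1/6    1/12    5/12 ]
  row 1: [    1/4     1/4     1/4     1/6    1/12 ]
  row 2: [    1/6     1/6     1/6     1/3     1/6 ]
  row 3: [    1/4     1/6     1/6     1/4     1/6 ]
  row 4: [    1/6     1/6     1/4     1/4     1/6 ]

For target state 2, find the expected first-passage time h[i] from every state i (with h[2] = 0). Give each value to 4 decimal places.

h = [4.9322, 4.6074, 0.0000, 5.0271, 4.6160]

First-step conditioning: h[2] = 0; for i ≠ 2, h[i] = 1 + Σ_k P[i][k]·h[k].
  h[0] = 1 + 1/6·h[0] + 1/6·h[1] + 1/12·h[3] + 5/12·h[4]
  h[1] = 1 + 1/4·h[0] + 1/4·h[1] + 1/6·h[3] + 1/12·h[4]
  h[3] = 1 + 1/4·h[0] + 1/6·h[1] + 1/4·h[3] + 1/6·h[4]
  h[4] = 1 + 1/6·h[0] + 1/6·h[1] + 1/4·h[3] + 1/6·h[4]
Solving the 4×4 linear system over states ≠ 2 gives exactly h = [20592/4175, 19236/4175, 0, 20988/4175, 19272/4175] (h[2] = 0 is the target).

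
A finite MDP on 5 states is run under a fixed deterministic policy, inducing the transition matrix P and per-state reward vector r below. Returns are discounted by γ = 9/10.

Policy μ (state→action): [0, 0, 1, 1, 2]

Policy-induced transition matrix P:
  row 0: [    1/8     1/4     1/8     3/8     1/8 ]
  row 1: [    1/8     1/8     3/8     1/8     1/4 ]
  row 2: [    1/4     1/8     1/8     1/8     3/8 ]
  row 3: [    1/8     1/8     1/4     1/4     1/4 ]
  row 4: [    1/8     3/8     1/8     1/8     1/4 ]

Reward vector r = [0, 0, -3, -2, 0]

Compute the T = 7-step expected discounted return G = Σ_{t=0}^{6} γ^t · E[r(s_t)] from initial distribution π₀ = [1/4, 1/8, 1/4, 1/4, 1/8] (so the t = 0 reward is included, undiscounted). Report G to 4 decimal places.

G = -5.3822

t=0: π = [0.2500, 0.1250, 0.2500, 0.2500, 0.1250], E[r] = -1.2500, γ^t·E[r] = -1.250000, running G = -1.250000
t=1: π = [0.1563, 0.1875, 0.1875, 0.2188, 0.2500], E[r] = -1.0000, γ^t·E[r] = -0.900000, running G = -2.150000
t=2: π = [0.1484, 0.2070, 0.1992, 0.1914, 0.2539], E[r] = -0.9805, γ^t·E[r] = -0.794180, running G = -2.944180
t=3: π = [0.1499, 0.2070, 0.2007, 0.1860, 0.2563], E[r] = -0.9741, γ^t·E[r] = -0.710134, running G = -3.654314
t=4: π = [0.1501, 0.2078, 0.2000, 0.1857, 0.2563], E[r] = -0.9715, γ^t·E[r] = -0.637399, running G = -4.291713
t=5: π = [0.1500, 0.2078, 0.2002, 0.1857, 0.2562], E[r] = -0.9720, γ^t·E[r] = -0.573952, running G = -4.865665
t=6: π = [0.1500, 0.2078, 0.2002, 0.1857, 0.2563], E[r] = -0.9720, γ^t·E[r] = -0.516546, running G = -5.382211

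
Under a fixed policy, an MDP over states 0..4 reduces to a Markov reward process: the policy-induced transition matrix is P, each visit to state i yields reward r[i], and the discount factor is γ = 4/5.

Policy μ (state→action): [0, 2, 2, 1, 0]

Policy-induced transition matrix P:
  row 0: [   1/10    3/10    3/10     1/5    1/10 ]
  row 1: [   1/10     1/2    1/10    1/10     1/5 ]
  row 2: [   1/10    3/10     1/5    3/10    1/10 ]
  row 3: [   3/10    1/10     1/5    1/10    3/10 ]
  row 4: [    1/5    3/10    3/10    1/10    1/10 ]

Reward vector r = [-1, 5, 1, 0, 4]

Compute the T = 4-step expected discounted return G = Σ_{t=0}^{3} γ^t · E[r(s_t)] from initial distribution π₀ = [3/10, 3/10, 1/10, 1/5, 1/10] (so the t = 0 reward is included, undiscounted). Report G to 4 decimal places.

G = 6.3111

t=0: π = [0.3000, 0.3000, 0.1000, 0.2000, 0.1000], E[r] = 1.7000, γ^t·E[r] = 1.700000, running G = 1.700000
t=1: π = [0.1500, 0.3200, 0.2100, 0.1500, 0.1700], E[r] = 2.3400, γ^t·E[r] = 1.872000, running G = 3.572000
t=2: π = [0.1470, 0.3340, 0.2000, 0.1570, 0.1620], E[r] = 2.3710, γ^t·E[r] = 1.517440, running G = 5.089440
t=3: π = [0.1476, 0.3354, 0.1975, 0.1547, 0.1648], E[r] = 2.3861, γ^t·E[r] = 1.221683, running G = 6.311123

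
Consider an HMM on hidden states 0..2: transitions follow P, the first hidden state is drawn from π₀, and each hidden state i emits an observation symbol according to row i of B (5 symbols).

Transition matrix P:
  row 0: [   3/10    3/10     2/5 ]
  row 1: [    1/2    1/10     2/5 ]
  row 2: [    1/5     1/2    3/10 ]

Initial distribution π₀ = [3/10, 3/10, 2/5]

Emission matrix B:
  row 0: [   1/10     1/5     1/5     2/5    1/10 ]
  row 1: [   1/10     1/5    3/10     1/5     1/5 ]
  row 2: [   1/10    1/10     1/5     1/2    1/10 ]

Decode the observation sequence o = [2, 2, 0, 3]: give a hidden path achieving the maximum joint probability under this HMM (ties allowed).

t=0: δ = [6.000e-02, 9.000e-02, 8.000e-02]  (obs o_0=2)
t=1: δ = [9.000e-03, 1.200e-02, 7.200e-03]  ψ = [1, 2, 1]  (obs o_1=2)
t=2: δ = [6.000e-04, 3.600e-04, 4.800e-04]  ψ = [1, 2, 1]  (obs o_2=0)
t=3: δ = [7.200e-05, 4.800e-05, 1.200e-04]  ψ = [0, 2, 0]  (obs o_3=3)
backtrack: best end state = 2; path = [2, 1, 0, 2]

path = [2, 1, 0, 2]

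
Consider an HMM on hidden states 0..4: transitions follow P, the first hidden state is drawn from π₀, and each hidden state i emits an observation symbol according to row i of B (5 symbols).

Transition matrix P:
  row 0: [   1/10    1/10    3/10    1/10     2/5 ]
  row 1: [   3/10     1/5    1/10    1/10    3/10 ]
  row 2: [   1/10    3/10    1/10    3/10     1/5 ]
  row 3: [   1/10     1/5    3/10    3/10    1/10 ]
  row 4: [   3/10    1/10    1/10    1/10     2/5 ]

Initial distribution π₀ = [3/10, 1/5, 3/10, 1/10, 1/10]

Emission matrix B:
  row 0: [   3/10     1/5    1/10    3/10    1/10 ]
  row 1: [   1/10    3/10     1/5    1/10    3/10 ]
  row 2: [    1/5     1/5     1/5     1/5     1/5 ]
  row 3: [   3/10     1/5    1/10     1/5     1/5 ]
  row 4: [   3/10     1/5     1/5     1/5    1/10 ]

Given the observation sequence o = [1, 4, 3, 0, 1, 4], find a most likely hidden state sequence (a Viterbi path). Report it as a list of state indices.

t=0: δ = [6.000e-02, 6.000e-02, 6.000e-02, 2.000e-02, 2.000e-02]  (obs o_0=1)
t=1: δ = [1.800e-03, 5.400e-03, 3.600e-03, 3.600e-03, 2.400e-03]  ψ = [1, 2, 0, 2, 0]  (obs o_1=4)
t=2: δ = [4.860e-04, 1.080e-04, 2.160e-04, 2.160e-04, 3.240e-04]  ψ = [1, 1, 3, 2, 1]  (obs o_2=3)
t=3: δ = [2.916e-05, 6.480e-06, 2.916e-05, 1.944e-05, 5.832e-05]  ψ = [4, 2, 0, 2, 0]  (obs o_3=0)
t=4: δ = [3.499e-06, 2.624e-06, 1.750e-06, 1.750e-06, 4.666e-06]  ψ = [4, 2, 0, 2, 4]  (obs o_4=1)
t=5: δ = [1.400e-07, 1.575e-07, 2.100e-07, 1.050e-07, 1.866e-07]  ψ = [4, 1, 0, 2, 4]  (obs o_5=4)
backtrack: best end state = 2; path = [2, 1, 0, 4, 0, 2]

path = [2, 1, 0, 4, 0, 2]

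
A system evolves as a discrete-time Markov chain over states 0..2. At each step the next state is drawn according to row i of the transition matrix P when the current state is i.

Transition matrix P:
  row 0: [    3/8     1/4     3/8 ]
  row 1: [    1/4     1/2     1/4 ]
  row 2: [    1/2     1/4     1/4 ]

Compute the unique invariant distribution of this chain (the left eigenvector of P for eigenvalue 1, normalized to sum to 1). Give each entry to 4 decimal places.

π = [0.3704, 0.3333, 0.2963]

Balance equations π_j = Σ_i π_i·P[i][j]:
  π_0 = 3/8·π_0 + 1/4·π_1 + 1/2·π_2
  π_1 = 1/4·π_0 + 1/2·π_1 + 1/4·π_2
  normalize: π_0 + π_1 + π_2 = 1
Solving the linear system gives exactly π = [10/27, 1/3, 8/27].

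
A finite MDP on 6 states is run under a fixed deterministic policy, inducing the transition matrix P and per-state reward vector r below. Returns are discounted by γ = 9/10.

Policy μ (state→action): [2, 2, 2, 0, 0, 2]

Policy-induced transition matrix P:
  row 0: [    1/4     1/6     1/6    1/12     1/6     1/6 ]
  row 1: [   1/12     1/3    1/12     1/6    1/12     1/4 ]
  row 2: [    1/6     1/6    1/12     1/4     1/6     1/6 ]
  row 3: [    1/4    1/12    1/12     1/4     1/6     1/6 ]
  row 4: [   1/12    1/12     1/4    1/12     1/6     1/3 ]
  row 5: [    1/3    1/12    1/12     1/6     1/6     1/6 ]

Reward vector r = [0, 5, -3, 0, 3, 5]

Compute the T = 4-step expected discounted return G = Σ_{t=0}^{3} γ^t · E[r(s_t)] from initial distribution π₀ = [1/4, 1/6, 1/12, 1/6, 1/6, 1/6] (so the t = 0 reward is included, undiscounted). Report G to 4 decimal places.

G = 6.4494

t=0: π = [0.2500, 0.1667, 0.0833, 0.1667, 0.1667, 0.1667], E[r] = 1.9167, γ^t·E[r] = 1.916667, running G = 1.916667
t=1: π = [0.2014, 0.1528, 0.1319, 0.1528, 0.1528, 0.2083], E[r] = 1.8681, γ^t·E[r] = 1.681250, running G = 3.597917
t=2: π = [0.2054, 0.1493, 0.1256, 0.1609, 0.1539, 0.2049], E[r] = 1.8559, γ^t·E[r] = 1.503281, running G = 5.101198
t=3: π = [0.2061, 0.1482, 0.1261, 0.1606, 0.1542, 0.2048], E[r] = 1.8494, γ^t·E[r] = 1.348207, running G = 6.449405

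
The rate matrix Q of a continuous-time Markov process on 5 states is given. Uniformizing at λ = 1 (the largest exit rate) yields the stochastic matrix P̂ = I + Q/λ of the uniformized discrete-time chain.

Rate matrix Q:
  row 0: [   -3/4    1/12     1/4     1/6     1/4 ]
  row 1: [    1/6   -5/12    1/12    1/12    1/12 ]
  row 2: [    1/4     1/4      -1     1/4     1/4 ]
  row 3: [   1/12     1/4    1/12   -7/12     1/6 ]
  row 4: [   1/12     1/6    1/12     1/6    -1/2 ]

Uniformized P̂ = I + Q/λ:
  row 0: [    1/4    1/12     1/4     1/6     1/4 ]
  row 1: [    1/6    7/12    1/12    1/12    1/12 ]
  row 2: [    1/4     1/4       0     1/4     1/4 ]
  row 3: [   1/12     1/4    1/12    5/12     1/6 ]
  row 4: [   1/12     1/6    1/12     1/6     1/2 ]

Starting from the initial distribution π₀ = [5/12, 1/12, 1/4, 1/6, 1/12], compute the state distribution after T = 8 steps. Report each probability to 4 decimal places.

π = [0.1507, 0.3069, 0.1001, 0.1993, 0.2431]

t=0: π = [0.4167, 0.0833, 0.2500, 0.1667, 0.0833]
t=1: π = [0.2014, 0.2014, 0.1319, 0.2222, 0.2431]
t=2: π = [0.1557, 0.2633, 0.1059, 0.2164, 0.2587]
t=3: π = [0.1489, 0.2903, 0.1005, 0.2077, 0.2527]
t=4: π = [0.1491, 0.3009, 0.0998, 0.2028, 0.2475]
t=5: π = [0.1499, 0.3048, 0.0999, 0.2006, 0.2448]
t=6: π = [0.1504, 0.3062, 0.1000, 0.1997, 0.2437]
t=7: π = [0.1506, 0.3067, 0.1001, 0.1994, 0.2432]
t=8: π = [0.1507, 0.3069, 0.1001, 0.1993, 0.2431]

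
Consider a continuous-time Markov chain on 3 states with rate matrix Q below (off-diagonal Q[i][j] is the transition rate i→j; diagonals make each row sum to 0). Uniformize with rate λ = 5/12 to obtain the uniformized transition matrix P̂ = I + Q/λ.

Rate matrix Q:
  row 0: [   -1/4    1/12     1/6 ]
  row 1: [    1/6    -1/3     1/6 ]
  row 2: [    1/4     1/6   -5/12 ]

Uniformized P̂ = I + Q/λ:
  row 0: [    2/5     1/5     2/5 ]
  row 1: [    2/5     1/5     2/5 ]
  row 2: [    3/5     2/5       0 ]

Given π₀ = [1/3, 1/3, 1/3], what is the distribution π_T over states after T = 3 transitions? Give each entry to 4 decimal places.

π = [0.4587, 0.2587, 0.2827]

t=0: π = [0.3333, 0.3333, 0.3333]
t=1: π = [0.4667, 0.2667, 0.2667]
t=2: π = [0.4533, 0.2533, 0.2933]
t=3: π = [0.4587, 0.2587, 0.2827]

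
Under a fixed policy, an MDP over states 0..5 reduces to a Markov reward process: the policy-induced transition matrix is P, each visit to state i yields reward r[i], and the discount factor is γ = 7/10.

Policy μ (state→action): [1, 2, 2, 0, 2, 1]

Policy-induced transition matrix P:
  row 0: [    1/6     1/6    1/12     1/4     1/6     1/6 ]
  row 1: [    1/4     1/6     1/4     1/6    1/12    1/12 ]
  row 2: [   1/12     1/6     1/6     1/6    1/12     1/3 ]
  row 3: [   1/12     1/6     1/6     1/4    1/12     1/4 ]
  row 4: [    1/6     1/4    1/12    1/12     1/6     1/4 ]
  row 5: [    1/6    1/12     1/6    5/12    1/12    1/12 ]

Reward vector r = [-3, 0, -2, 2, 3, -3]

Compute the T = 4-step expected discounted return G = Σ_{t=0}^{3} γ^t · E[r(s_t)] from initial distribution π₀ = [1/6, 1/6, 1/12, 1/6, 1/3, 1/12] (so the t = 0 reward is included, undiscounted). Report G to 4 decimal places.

t=0: π = [0.1667, 0.1667, 0.0833, 0.1667, 0.3333, 0.0833], E[r] = 0.4167, γ^t·E[r] = 0.416667, running G = 0.416667
t=1: π = [0.1597, 0.1875, 0.1389, 0.1875, 0.1250, 0.2014], E[r] = -0.6111, γ^t·E[r] = -0.427778, running G = -0.011111
t=2: π = [0.1551, 0.1603, 0.1586, 0.2355, 0.1071, 0.1834], E[r] = -0.5405, γ^t·E[r] = -0.264850, running G = -0.275961
t=3: π = [0.1472, 0.1603, 0.1582, 0.2362, 0.1052, 0.1930], E[r] = -0.5490, γ^t·E[r] = -0.188322, running G = -0.464283

G = -0.4643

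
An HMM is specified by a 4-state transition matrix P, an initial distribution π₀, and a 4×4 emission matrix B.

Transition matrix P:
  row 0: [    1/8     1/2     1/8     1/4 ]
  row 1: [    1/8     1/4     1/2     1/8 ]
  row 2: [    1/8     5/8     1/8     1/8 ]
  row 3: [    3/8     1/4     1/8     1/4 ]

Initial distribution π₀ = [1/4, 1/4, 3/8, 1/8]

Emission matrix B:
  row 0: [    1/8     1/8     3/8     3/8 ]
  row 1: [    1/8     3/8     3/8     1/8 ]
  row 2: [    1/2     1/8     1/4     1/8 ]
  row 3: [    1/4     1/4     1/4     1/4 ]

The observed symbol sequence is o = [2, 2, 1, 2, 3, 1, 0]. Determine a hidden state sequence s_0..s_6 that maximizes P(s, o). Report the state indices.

path = [2, 1, 2, 1, 2, 1, 2]

t=0: δ = [9.375e-02, 9.375e-02, 9.375e-02, 3.125e-02]  (obs o_0=2)
t=1: δ = [4.395e-03, 2.197e-02, 1.172e-02, 5.859e-03]  ψ = [0, 2, 1, 0]  (obs o_1=2)
t=2: δ = [3.433e-04, 2.747e-03, 1.373e-03, 6.866e-04]  ψ = [1, 2, 1, 1]  (obs o_2=1)
t=3: δ = [1.287e-04, 3.219e-04, 3.433e-04, 8.583e-05]  ψ = [1, 2, 1, 1]  (obs o_3=2)
t=4: δ = [1.609e-05, 2.682e-05, 2.012e-05, 1.073e-05]  ψ = [2, 2, 1, 2]  (obs o_4=3)
t=5: δ = [5.029e-07, 4.715e-06, 1.676e-06, 1.006e-06]  ψ = [3, 2, 1, 0]  (obs o_5=1)
t=6: δ = [7.367e-08, 1.473e-07, 1.179e-06, 1.473e-07]  ψ = [1, 1, 1, 1]  (obs o_6=0)
backtrack: best end state = 2; path = [2, 1, 2, 1, 2, 1, 2]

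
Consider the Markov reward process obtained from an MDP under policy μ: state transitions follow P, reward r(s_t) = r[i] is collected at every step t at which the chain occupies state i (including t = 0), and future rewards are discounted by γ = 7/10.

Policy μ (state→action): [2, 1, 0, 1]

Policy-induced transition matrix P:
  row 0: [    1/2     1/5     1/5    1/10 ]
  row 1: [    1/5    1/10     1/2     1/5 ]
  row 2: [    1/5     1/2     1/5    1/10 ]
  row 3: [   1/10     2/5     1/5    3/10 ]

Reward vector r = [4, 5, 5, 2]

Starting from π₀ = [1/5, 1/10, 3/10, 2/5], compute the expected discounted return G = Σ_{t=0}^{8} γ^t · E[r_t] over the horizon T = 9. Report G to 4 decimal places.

t=0: π = [0.2000, 0.1000, 0.3000, 0.4000], E[r] = 3.6000, γ^t·E[r] = 3.600000, running G = 3.600000
t=1: π = [0.2200, 0.3600, 0.2300, 0.1900], E[r] = 4.2100, γ^t·E[r] = 2.947000, running G = 6.547000
t=2: π = [0.2470, 0.2710, 0.3080, 0.1740], E[r] = 4.2310, γ^t·E[r] = 2.073190, running G = 8.620190
t=3: π = [0.2567, 0.3001, 0.2813, 0.1619], E[r] = 4.2576, γ^t·E[r] = 1.460357, running G = 10.080547
t=4: π = [0.2608, 0.2868, 0.2900, 0.1624], E[r] = 4.2520, γ^t·E[r] = 1.020908, running G = 11.101454
t=5: π = [0.2620, 0.2908, 0.2860, 0.1612], E[r] = 4.2545, γ^t·E[r] = 0.715059, running G = 11.816513
t=6: π = [0.2625, 0.2890, 0.2872, 0.1613], E[r] = 4.2536, γ^t·E[r] = 0.500429, running G = 12.316943
t=7: π = [0.2626, 0.2895, 0.2867, 0.1612], E[r] = 4.2539, γ^t·E[r] = 0.350328, running G = 12.667270
t=8: π = [0.2627, 0.2893, 0.2869, 0.1612], E[r] = 4.2538, γ^t·E[r] = 0.245222, running G = 12.912492

G = 12.9125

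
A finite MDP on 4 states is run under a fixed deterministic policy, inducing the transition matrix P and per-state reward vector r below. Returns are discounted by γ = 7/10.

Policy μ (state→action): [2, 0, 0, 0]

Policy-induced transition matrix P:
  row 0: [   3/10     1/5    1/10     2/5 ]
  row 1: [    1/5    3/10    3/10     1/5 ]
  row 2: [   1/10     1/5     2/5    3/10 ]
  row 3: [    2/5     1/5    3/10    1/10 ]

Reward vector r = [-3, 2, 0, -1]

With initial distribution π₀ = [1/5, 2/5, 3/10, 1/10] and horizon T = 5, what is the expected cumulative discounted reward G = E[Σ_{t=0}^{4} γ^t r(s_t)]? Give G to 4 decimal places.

G = -0.7639

t=0: π = [0.2000, 0.4000, 0.3000, 0.1000], E[r] = 0.1000, γ^t·E[r] = 0.100000, running G = 0.100000
t=1: π = [0.2100, 0.2400, 0.2900, 0.2600], E[r] = -0.4100, γ^t·E[r] = -0.287000, running G = -0.187000
t=2: π = [0.2440, 0.2240, 0.2870, 0.2450], E[r] = -0.5290, γ^t·E[r] = -0.259210, running G = -0.446210
t=3: π = [0.2447, 0.2224, 0.2799, 0.2530], E[r] = -0.5423, γ^t·E[r] = -0.186009, running G = -0.632219
t=4: π = [0.2471, 0.2222, 0.2791, 0.2516], E[r] = -0.5484, γ^t·E[r] = -0.131668, running G = -0.763887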